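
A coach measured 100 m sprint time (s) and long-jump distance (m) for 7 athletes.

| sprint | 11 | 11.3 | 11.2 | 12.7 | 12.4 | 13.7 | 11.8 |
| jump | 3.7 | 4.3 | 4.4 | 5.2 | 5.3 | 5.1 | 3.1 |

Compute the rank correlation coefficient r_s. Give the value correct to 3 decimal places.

0.607

Rank sprint: 1, 3, 2, 6, 5, 7, 4
Rank jump: 2, 3, 4, 6, 7, 5, 1
d = rank(sprint) − rank(jump): -1, 0, -2, 0, -2, 2, 3; Σd² = 22
ρ = 1 − 6Σd² / [n(n²−1)] = 1 − 6×22 / (7×48) = 1 − 132/336 ≈ 0.607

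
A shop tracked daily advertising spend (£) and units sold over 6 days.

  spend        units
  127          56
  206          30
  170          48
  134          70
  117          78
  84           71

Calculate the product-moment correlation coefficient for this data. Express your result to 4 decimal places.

n = 6, Σx = 838, Σy = 353, Σx² = 126166, Σy² = 22365, Σxy = 45922
nΣxy − ΣxΣy = 275532 − 295814 = -20282
nΣx² − (Σx)² = 756996 − 702244 = 54752; nΣy² − (Σy)² = 134190 − 124609 = 9581
r = -20282 / √(54752 × 9581) = -20282 / 22903.6877 ≈ -0.8855

-0.8855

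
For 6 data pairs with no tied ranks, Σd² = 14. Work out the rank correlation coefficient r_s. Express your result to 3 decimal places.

ρ = 1 − 6Σd² / [n(n²−1)] = 1 − 6×14 / (6×35)
  = 1 − 84/210 = 1 − 0.4000 ≈ 0.600

0.600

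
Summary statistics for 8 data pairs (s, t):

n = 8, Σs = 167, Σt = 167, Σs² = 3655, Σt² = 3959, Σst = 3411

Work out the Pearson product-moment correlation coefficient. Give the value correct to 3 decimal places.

r = (nΣst − ΣsΣt) / √[(nΣs² − (Σs)²)(nΣt² − (Σt)²)]
Numerator: 8×3411 − 167×167 = -601
Denominator: √[(29240 − 27889)(31672 − 27889)] = √[1351 × 3783] = 2260.7152
r = -601 / 2260.7152 ≈ -0.266

-0.266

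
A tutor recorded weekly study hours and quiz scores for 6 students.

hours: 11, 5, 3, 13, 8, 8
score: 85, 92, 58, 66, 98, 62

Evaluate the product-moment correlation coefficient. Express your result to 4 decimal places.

n = 6, Σx = 48, Σy = 461, Σx² = 452, Σy² = 36857, Σxy = 3707
nΣxy − ΣxΣy = 22242 − 22128 = 114
nΣx² − (Σx)² = 2712 − 2304 = 408; nΣy² − (Σy)² = 221142 − 212521 = 8621
r = 114 / √(408 × 8621) = 114 / 1875.4647 ≈ 0.0608

0.0608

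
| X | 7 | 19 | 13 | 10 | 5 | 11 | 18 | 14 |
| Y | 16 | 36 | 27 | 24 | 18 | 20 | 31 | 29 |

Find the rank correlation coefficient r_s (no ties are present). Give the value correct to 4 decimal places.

0.9524

Rank X: 2, 8, 5, 3, 1, 4, 7, 6
Rank Y: 1, 8, 5, 4, 2, 3, 7, 6
d = rank(X) − rank(Y): 1, 0, 0, -1, -1, 1, 0, 0; Σd² = 4
ρ = 1 − 6Σd² / [n(n²−1)] = 1 − 6×4 / (8×63) = 1 − 24/504 ≈ 0.9524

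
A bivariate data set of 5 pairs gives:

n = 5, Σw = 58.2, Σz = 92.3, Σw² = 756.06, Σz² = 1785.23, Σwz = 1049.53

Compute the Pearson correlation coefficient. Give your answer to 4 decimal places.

-0.3106

r = (nΣwz − ΣwΣz) / √[(nΣw² − (Σw)²)(nΣz² − (Σz)²)]
Numerator: 5×1049.53 − 58.2×92.3 = -124.21
Denominator: √[(3780.3 − 3387.24)(8926.15 − 8519.29)] = √[393.06 × 406.86] = 399.9005
r = -124.21 / 399.9005 ≈ -0.3106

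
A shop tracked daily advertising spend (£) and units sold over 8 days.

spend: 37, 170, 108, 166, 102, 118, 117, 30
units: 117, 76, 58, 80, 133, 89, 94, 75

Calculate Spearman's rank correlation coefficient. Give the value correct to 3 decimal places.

Rank spend: 2, 8, 4, 7, 3, 6, 5, 1
Rank units: 7, 3, 1, 4, 8, 5, 6, 2
d = rank(spend) − rank(units): -5, 5, 3, 3, -5, 1, -1, -1; Σd² = 96
ρ = 1 − 6Σd² / [n(n²−1)] = 1 − 6×96 / (8×63) = 1 − 576/504 ≈ -0.143

-0.143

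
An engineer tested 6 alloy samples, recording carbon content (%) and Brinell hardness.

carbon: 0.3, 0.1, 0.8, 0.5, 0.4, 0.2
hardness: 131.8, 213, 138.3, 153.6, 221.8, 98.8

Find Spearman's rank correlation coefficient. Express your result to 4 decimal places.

0.0857

Rank carbon: 3, 1, 6, 5, 4, 2
Rank hardness: 2, 5, 3, 4, 6, 1
d = rank(carbon) − rank(hardness): 1, -4, 3, 1, -2, 1; Σd² = 32
ρ = 1 − 6Σd² / [n(n²−1)] = 1 − 6×32 / (6×35) = 1 − 192/210 ≈ 0.0857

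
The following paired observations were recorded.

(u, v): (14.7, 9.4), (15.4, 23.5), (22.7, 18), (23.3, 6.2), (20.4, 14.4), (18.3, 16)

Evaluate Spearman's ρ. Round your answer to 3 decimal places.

Rank u: 1, 2, 5, 6, 4, 3
Rank v: 2, 6, 5, 1, 3, 4
d = rank(u) − rank(v): -1, -4, 0, 5, 1, -1; Σd² = 44
ρ = 1 − 6Σd² / [n(n²−1)] = 1 − 6×44 / (6×35) = 1 − 264/210 ≈ -0.257

-0.257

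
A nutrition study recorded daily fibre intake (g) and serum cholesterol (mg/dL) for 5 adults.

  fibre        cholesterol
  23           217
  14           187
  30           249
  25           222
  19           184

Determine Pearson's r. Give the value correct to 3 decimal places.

n = 5, Σx = 111, Σy = 1059, Σx² = 2611, Σy² = 227199, Σxy = 24125
nΣxy − ΣxΣy = 120625 − 117549 = 3076
nΣx² − (Σx)² = 13055 − 12321 = 734; nΣy² − (Σy)² = 1135995 − 1121481 = 14514
r = 3076 / √(734 × 14514) = 3076 / 3263.9357 ≈ 0.942

0.942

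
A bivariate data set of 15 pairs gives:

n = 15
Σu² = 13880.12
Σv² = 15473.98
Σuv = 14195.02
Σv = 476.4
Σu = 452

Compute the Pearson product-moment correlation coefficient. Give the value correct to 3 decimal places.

r = (nΣuv − ΣuΣv) / √[(nΣu² − (Σu)²)(nΣv² − (Σv)²)]
Numerator: 15×14195.02 − 452×476.4 = -2407.5
Denominator: √[(208201.8 − 204304)(232109.7 − 226956.96)] = √[3897.8 × 5152.74] = 4481.5566
r = -2407.5 / 4481.5566 ≈ -0.537

-0.537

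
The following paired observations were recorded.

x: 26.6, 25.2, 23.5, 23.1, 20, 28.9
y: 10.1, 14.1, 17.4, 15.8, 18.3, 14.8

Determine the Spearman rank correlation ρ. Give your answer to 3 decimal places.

-0.771

Rank x: 5, 4, 3, 2, 1, 6
Rank y: 1, 2, 5, 4, 6, 3
d = rank(x) − rank(y): 4, 2, -2, -2, -5, 3; Σd² = 62
ρ = 1 − 6Σd² / [n(n²−1)] = 1 − 6×62 / (6×35) = 1 − 372/210 ≈ -0.771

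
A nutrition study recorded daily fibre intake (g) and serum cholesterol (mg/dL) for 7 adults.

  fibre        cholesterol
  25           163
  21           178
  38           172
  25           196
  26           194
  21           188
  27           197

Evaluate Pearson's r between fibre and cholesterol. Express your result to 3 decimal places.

n = 7, Σx = 183, Σy = 1288, Σx² = 4981, Σy² = 238042, Σxy = 33560
nΣxy − ΣxΣy = 234920 − 235704 = -784
nΣx² − (Σx)² = 34867 − 33489 = 1378; nΣy² − (Σy)² = 1666294 − 1658944 = 7350
r = -784 / √(1378 × 7350) = -784 / 3182.4990 ≈ -0.246

-0.246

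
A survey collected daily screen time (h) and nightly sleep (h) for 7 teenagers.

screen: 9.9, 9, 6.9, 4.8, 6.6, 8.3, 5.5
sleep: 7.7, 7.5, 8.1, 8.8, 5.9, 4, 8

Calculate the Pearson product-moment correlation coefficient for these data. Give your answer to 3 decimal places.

n = 7, Σx = 51, Σy = 50, Σx² = 392.36, Σy² = 373.4, Σxy = 358
nΣxy − ΣxΣy = 2506 − 2550 = -44
nΣx² − (Σx)² = 2746.52 − 2601 = 145.52; nΣy² − (Σy)² = 2613.8 − 2500 = 113.8
r = -44 / √(145.52 × 113.8) = -44 / 128.6863 ≈ -0.342

-0.342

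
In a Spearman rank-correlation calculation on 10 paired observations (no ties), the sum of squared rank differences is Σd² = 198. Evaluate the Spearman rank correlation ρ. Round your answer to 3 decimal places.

-0.200

ρ = 1 − 6Σd² / [n(n²−1)] = 1 − 6×198 / (10×99)
  = 1 − 1188/990 = 1 − 1.2000 ≈ -0.200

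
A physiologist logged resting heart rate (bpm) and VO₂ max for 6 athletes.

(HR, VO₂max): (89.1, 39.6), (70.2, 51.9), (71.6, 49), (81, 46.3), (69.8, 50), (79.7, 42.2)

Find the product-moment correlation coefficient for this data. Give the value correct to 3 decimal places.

-0.932

n = 6, Σx = 461.4, Σy = 279, Σx² = 35778.54, Σy² = 13087.3, Σxy = 21283.78
nΣxy − ΣxΣy = 127702.68 − 128730.6 = -1027.92
nΣx² − (Σx)² = 214671.24 − 212889.96 = 1781.28; nΣy² − (Σy)² = 78523.8 − 77841 = 682.8
r = -1027.92 / √(1781.28 × 682.8) = -1027.92 / 1102.8409 ≈ -0.932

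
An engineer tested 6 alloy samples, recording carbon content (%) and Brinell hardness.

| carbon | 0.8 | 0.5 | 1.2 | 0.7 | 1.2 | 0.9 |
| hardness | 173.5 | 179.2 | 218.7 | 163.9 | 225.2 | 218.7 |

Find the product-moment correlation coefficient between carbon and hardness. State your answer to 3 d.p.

n = 6, Σx = 5.3, Σy = 1179.2, Σx² = 5.07, Σy² = 235452.52, Σxy = 1072.64
nΣxy − ΣxΣy = 6435.84 − 6249.76 = 186.08
nΣx² − (Σx)² = 30.42 − 28.09 = 2.33; nΣy² − (Σy)² = 1412715.12 − 1390512.64 = 22202.48
r = 186.08 / √(2.33 × 22202.48) = 186.08 / 227.4462 ≈ 0.818

0.818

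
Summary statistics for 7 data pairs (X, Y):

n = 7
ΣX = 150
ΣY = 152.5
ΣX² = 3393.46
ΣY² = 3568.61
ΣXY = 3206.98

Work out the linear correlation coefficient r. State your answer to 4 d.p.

-0.2898

r = (nΣXY − ΣXΣY) / √[(nΣX² − (ΣX)²)(nΣY² − (ΣY)²)]
Numerator: 7×3206.98 − 150×152.5 = -426.14
Denominator: √[(23754.22 − 22500)(24980.27 − 23256.25)] = √[1254.22 × 1724.02] = 1470.4762
r = -426.14 / 1470.4762 ≈ -0.2898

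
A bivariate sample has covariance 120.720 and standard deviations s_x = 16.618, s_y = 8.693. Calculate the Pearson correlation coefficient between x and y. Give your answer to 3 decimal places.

r = Cov(x,y) / (s_x · s_y) = 120.720 / (16.618 × 8.693)
  = 120.720 / 144.4603 ≈ 0.836

0.836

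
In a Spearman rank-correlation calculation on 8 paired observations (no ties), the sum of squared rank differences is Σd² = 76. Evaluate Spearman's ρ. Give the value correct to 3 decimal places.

0.095

ρ = 1 − 6Σd² / [n(n²−1)] = 1 − 6×76 / (8×63)
  = 1 − 456/504 = 1 − 0.9048 ≈ 0.095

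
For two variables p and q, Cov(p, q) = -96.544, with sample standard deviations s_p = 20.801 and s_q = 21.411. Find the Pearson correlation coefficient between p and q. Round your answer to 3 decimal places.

r = Cov(p,q) / (s_p · s_q) = -96.544 / (20.801 × 21.411)
  = -96.544 / 445.3702 ≈ -0.217

-0.217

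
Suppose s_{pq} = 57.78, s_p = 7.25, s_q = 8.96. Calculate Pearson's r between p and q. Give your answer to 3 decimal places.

0.889

r = Cov(p,q) / (s_p · s_q) = 57.78 / (7.25 × 8.96)
  = 57.78 / 64.9600 ≈ 0.889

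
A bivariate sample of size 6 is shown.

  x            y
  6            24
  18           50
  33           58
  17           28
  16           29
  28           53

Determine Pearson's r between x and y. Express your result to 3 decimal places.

0.873

n = 6, Σx = 118, Σy = 242, Σx² = 2778, Σy² = 10874, Σxy = 5382
nΣxy − ΣxΣy = 32292 − 28556 = 3736
nΣx² − (Σx)² = 16668 − 13924 = 2744; nΣy² − (Σy)² = 65244 − 58564 = 6680
r = 3736 / √(2744 × 6680) = 3736 / 4281.3456 ≈ 0.873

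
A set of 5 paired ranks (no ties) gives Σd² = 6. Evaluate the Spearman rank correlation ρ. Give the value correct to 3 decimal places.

ρ = 1 − 6Σd² / [n(n²−1)] = 1 − 6×6 / (5×24)
  = 1 − 36/120 = 1 − 0.3000 ≈ 0.700

0.700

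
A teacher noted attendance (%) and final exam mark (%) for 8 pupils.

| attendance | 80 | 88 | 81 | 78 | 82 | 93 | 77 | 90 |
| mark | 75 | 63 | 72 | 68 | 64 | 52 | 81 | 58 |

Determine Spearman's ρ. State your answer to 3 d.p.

Rank attendance: 3, 6, 4, 2, 5, 8, 1, 7
Rank mark: 7, 3, 6, 5, 4, 1, 8, 2
d = rank(attendance) − rank(mark): -4, 3, -2, -3, 1, 7, -7, 5; Σd² = 162
ρ = 1 − 6Σd² / [n(n²−1)] = 1 − 6×162 / (8×63) = 1 − 972/504 ≈ -0.929

-0.929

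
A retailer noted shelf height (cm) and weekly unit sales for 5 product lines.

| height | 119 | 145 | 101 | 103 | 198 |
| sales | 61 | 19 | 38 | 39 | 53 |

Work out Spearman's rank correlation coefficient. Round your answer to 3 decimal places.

0.200

Rank height: 3, 4, 1, 2, 5
Rank sales: 5, 1, 2, 3, 4
d = rank(height) − rank(sales): -2, 3, -1, -1, 1; Σd² = 16
ρ = 1 − 6Σd² / [n(n²−1)] = 1 − 6×16 / (5×24) = 1 − 96/120 ≈ 0.200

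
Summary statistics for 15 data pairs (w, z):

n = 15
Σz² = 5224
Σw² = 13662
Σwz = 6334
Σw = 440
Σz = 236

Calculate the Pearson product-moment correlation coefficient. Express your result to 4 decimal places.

-0.5510

r = (nΣwz − ΣwΣz) / √[(nΣw² − (Σw)²)(nΣz² − (Σz)²)]
Numerator: 15×6334 − 440×236 = -8830
Denominator: √[(204930 − 193600)(78360 − 55696)] = √[11330 × 22664] = 16024.4538
r = -8830 / 16024.4538 ≈ -0.5510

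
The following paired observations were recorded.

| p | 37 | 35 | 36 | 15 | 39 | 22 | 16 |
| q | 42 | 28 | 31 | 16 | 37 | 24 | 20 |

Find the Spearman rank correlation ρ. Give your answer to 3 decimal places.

0.964

Rank p: 6, 4, 5, 1, 7, 3, 2
Rank q: 7, 4, 5, 1, 6, 3, 2
d = rank(p) − rank(q): -1, 0, 0, 0, 1, 0, 0; Σd² = 2
ρ = 1 − 6Σd² / [n(n²−1)] = 1 − 6×2 / (7×48) = 1 − 12/336 ≈ 0.964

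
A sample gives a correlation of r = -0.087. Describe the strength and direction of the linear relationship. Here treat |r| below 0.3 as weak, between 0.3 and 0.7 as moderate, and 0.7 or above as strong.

r = -0.087 < 0 so the relationship is negative.
|r| = 0.087, which falls in the weak range.

weak negative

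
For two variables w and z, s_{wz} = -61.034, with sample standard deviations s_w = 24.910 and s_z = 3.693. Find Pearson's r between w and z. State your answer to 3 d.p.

-0.663

r = Cov(w,z) / (s_w · s_z) = -61.034 / (24.910 × 3.693)
  = -61.034 / 91.9926 ≈ -0.663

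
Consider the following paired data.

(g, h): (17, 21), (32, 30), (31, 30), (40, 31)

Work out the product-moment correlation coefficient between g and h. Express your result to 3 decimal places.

n = 4, Σg = 120, Σh = 112, Σg² = 3874, Σh² = 3202, Σgh = 3487
nΣgh − ΣgΣh = 13948 − 13440 = 508
nΣg² − (Σg)² = 15496 − 14400 = 1096; nΣh² − (Σh)² = 12808 − 12544 = 264
r = 508 / √(1096 × 264) = 508 / 537.9071 ≈ 0.944

0.944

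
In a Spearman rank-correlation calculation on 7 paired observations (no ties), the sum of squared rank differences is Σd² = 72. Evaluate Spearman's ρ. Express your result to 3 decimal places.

ρ = 1 − 6Σd² / [n(n²−1)] = 1 − 6×72 / (7×48)
  = 1 − 432/336 = 1 − 1.2857 ≈ -0.286

-0.286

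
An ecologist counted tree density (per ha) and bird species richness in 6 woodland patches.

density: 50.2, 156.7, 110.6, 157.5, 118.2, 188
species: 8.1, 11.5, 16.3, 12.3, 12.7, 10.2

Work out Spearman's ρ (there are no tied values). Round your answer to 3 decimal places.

-0.086

Rank density: 1, 4, 2, 5, 3, 6
Rank species: 1, 3, 6, 4, 5, 2
d = rank(density) − rank(species): 0, 1, -4, 1, -2, 4; Σd² = 38
ρ = 1 − 6Σd² / [n(n²−1)] = 1 − 6×38 / (6×35) = 1 − 228/210 ≈ -0.086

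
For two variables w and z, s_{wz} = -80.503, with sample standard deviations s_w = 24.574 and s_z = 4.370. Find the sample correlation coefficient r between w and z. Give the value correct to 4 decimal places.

-0.7496

r = Cov(w,z) / (s_w · s_z) = -80.503 / (24.574 × 4.370)
  = -80.503 / 107.3884 ≈ -0.7496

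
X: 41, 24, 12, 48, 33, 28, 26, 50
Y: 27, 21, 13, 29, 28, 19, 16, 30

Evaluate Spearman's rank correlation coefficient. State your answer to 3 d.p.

0.905

Rank X: 6, 2, 1, 7, 5, 4, 3, 8
Rank Y: 5, 4, 1, 7, 6, 3, 2, 8
d = rank(X) − rank(Y): 1, -2, 0, 0, -1, 1, 1, 0; Σd² = 8
ρ = 1 − 6Σd² / [n(n²−1)] = 1 − 6×8 / (8×63) = 1 − 48/504 ≈ 0.905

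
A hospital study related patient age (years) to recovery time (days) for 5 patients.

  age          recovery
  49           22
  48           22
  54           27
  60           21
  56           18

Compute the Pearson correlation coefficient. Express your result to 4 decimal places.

n = 5, Σx = 267, Σy = 110, Σx² = 14357, Σy² = 2462, Σxy = 5860
nΣxy − ΣxΣy = 29300 − 29370 = -70
nΣx² − (Σx)² = 71785 − 71289 = 496; nΣy² − (Σy)² = 12310 − 12100 = 210
r = -70 / √(496 × 210) = -70 / 322.7383 ≈ -0.2169

-0.2169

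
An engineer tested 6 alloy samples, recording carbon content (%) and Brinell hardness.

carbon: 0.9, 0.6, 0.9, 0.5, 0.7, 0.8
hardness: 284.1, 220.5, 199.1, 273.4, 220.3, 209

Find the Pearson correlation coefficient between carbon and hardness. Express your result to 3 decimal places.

-0.210

n = 6, Σx = 4.4, Σy = 1406.4, Σx² = 3.36, Σy² = 335934.52, Σxy = 1025.29
nΣxy − ΣxΣy = 6151.74 − 6188.16 = -36.42
nΣx² − (Σx)² = 20.16 − 19.36 = 0.8; nΣy² − (Σy)² = 2015607.12 − 1977960.96 = 37646.16
r = -36.42 / √(0.8 × 37646.16) = -36.42 / 173.5423 ≈ -0.210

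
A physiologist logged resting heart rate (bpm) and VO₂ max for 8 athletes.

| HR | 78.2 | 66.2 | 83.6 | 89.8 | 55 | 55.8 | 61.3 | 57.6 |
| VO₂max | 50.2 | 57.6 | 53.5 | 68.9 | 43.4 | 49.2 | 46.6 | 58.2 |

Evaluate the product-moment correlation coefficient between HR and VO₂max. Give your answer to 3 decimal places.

n = 8, Σx = 547.5, Σy = 427.6, Σx² = 38764.77, Σy² = 23310.26, Σxy = 29739.84
nΣxy − ΣxΣy = 237918.72 − 234111 = 3807.72
nΣx² − (Σx)² = 310118.16 − 299756.25 = 10361.91; nΣy² − (Σy)² = 186482.08 − 182841.76 = 3640.32
r = 3807.72 / √(10361.91 × 3640.32) = 3807.72 / 6141.7154 ≈ 0.620

0.620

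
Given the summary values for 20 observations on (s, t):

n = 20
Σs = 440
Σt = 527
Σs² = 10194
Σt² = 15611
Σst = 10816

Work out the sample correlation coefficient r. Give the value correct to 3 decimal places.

-0.826

r = (nΣst − ΣsΣt) / √[(nΣs² − (Σs)²)(nΣt² − (Σt)²)]
Numerator: 20×10816 − 440×527 = -15560
Denominator: √[(203880 − 193600)(312220 − 277729)] = √[10280 × 34491] = 18829.9623
r = -15560 / 18829.9623 ≈ -0.826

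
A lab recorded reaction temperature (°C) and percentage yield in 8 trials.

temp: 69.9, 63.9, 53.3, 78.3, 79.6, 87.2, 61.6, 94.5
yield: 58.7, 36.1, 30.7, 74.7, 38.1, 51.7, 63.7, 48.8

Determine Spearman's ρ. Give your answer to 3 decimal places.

Rank temp: 4, 3, 1, 5, 6, 7, 2, 8
Rank yield: 6, 2, 1, 8, 3, 5, 7, 4
d = rank(temp) − rank(yield): -2, 1, 0, -3, 3, 2, -5, 4; Σd² = 68
ρ = 1 − 6Σd² / [n(n²−1)] = 1 − 6×68 / (8×63) = 1 − 408/504 ≈ 0.190

0.190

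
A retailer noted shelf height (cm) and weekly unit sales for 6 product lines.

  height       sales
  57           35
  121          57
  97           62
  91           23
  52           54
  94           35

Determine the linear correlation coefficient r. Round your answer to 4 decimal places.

n = 6, Σx = 512, Σy = 266, Σx² = 47120, Σy² = 12988, Σxy = 23097
nΣxy − ΣxΣy = 138582 − 136192 = 2390
nΣx² − (Σx)² = 282720 − 262144 = 20576; nΣy² − (Σy)² = 77928 − 70756 = 7172
r = 2390 / √(20576 × 7172) = 2390 / 12147.8834 ≈ 0.1967

0.1967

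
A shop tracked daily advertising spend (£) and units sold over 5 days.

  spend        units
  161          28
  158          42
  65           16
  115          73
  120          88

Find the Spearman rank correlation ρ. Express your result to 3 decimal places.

0.100

Rank spend: 5, 4, 1, 2, 3
Rank units: 2, 3, 1, 4, 5
d = rank(spend) − rank(units): 3, 1, 0, -2, -2; Σd² = 18
ρ = 1 − 6Σd² / [n(n²−1)] = 1 − 6×18 / (5×24) = 1 − 108/120 ≈ 0.100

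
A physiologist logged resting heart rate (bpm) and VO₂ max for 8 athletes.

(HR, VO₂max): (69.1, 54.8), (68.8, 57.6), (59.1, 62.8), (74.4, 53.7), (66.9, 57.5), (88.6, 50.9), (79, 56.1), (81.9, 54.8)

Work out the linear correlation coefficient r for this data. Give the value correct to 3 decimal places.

n = 8, Σx = 587.8, Σy = 448.2, Σx² = 43810.6, Σy² = 25195.64, Σxy = 32732.83
nΣxy − ΣxΣy = 261862.64 − 263451.96 = -1589.32
nΣx² − (Σx)² = 350484.8 − 345508.84 = 4975.96; nΣy² − (Σy)² = 201565.12 − 200883.24 = 681.88
r = -1589.32 / √(4975.96 × 681.88) = -1589.32 / 1842.0118 ≈ -0.863

-0.863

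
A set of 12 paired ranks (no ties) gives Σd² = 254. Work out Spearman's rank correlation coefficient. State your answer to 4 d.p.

ρ = 1 − 6Σd² / [n(n²−1)] = 1 − 6×254 / (12×143)
  = 1 − 1524/1716 = 1 − 0.88811 ≈ 0.1119

0.1119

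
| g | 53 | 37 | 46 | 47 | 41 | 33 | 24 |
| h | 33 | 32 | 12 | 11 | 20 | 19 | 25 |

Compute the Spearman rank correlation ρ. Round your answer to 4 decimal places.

-0.0714

Rank g: 7, 3, 5, 6, 4, 2, 1
Rank h: 7, 6, 2, 1, 4, 3, 5
d = rank(g) − rank(h): 0, -3, 3, 5, 0, -1, -4; Σd² = 60
ρ = 1 − 6Σd² / [n(n²−1)] = 1 − 6×60 / (7×48) = 1 − 360/336 ≈ -0.0714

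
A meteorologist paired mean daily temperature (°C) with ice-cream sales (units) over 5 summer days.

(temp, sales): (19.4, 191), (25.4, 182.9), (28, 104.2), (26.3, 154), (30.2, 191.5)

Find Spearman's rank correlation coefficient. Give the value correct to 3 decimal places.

Rank temp: 1, 2, 4, 3, 5
Rank sales: 4, 3, 1, 2, 5
d = rank(temp) − rank(sales): -3, -1, 3, 1, 0; Σd² = 20
ρ = 1 − 6Σd² / [n(n²−1)] = 1 − 6×20 / (5×24) = 1 − 120/120 ≈ 0.000

0.000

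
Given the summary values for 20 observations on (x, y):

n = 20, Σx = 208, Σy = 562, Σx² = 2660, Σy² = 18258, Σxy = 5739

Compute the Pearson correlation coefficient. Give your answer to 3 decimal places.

-0.096

r = (nΣxy − ΣxΣy) / √[(nΣx² − (Σx)²)(nΣy² − (Σy)²)]
Numerator: 20×5739 − 208×562 = -2116
Denominator: √[(53200 − 43264)(365160 − 315844)] = √[9936 × 49316] = 22136.0289
r = -2116 / 22136.0289 ≈ -0.096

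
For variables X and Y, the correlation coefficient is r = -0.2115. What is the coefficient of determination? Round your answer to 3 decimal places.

0.045

r² = (-0.2115)² = 0.045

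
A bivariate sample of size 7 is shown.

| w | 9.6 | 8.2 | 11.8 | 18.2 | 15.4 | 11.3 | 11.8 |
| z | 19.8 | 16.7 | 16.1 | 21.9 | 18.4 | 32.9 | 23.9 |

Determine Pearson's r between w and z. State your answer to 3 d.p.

0.060

n = 7, Σw = 86.3, Σz = 149.7, Σw² = 1133.97, Σz² = 3401.93, Σwz = 1852.73
nΣwz − ΣwΣz = 12969.11 − 12919.11 = 50
nΣw² − (Σw)² = 7937.79 − 7447.69 = 490.1; nΣz² − (Σz)² = 23813.51 − 22410.09 = 1403.42
r = 50 / √(490.1 × 1403.42) = 50 / 829.3468 ≈ 0.060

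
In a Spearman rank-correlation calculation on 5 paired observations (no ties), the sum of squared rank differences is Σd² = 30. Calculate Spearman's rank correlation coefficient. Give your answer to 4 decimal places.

ρ = 1 − 6Σd² / [n(n²−1)] = 1 − 6×30 / (5×24)
  = 1 − 180/120 = 1 − 1.50000 ≈ -0.5000

-0.5000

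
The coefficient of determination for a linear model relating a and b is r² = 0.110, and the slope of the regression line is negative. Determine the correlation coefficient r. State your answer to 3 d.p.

-0.332

|r| = √0.110 = 0.332
The association is negative, so r = −0.332.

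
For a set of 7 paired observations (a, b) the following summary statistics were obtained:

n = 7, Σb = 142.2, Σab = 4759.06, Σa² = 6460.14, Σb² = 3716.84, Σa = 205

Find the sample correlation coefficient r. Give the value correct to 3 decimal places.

r = (nΣab − ΣaΣb) / √[(nΣa² − (Σa)²)(nΣb² − (Σb)²)]
Numerator: 7×4759.06 − 205×142.2 = 4162.42
Denominator: √[(45220.98 − 42025)(26017.88 − 20220.84)] = √[3195.98 × 5797.04] = 4304.3262
r = 4162.42 / 4304.3262 ≈ 0.967

0.967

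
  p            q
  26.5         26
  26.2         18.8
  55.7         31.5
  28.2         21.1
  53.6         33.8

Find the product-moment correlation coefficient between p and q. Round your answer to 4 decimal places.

n = 5, Σp = 190.2, Σq = 131.2, Σp² = 8159.38, Σq² = 3609.34, Σpq = 5342.81
nΣpq − ΣpΣq = 26714.05 − 24954.24 = 1759.81
nΣp² − (Σp)² = 40796.9 − 36176.04 = 4620.86; nΣq² − (Σq)² = 18046.7 − 17213.44 = 833.26
r = 1759.81 / √(4620.86 × 833.26) = 1759.81 / 1962.2380 ≈ 0.8968

0.8968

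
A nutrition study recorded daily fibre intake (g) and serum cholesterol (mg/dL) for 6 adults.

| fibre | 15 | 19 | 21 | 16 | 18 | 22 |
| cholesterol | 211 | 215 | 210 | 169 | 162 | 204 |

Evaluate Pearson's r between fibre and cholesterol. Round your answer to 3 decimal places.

n = 6, Σx = 111, Σy = 1171, Σx² = 2091, Σy² = 231267, Σxy = 21768
nΣxy − ΣxΣy = 130608 − 129981 = 627
nΣx² − (Σx)² = 12546 − 12321 = 225; nΣy² − (Σy)² = 1387602 − 1371241 = 16361
r = 627 / √(225 × 16361) = 627 / 1918.6519 ≈ 0.327

0.327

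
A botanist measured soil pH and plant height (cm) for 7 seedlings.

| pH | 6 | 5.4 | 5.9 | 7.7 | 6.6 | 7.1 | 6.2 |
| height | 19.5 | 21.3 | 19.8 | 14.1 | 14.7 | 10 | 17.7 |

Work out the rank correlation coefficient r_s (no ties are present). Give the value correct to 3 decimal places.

-0.964

Rank pH: 3, 1, 2, 7, 5, 6, 4
Rank height: 5, 7, 6, 2, 3, 1, 4
d = rank(pH) − rank(height): -2, -6, -4, 5, 2, 5, 0; Σd² = 110
ρ = 1 − 6Σd² / [n(n²−1)] = 1 − 6×110 / (7×48) = 1 − 660/336 ≈ -0.964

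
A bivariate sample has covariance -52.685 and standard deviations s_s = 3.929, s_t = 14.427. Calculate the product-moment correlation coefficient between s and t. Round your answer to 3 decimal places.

r = Cov(s,t) / (s_s · s_t) = -52.685 / (3.929 × 14.427)
  = -52.685 / 56.6837 ≈ -0.929

-0.929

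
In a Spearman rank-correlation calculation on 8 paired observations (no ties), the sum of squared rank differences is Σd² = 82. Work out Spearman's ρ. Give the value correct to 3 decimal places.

0.024

ρ = 1 − 6Σd² / [n(n²−1)] = 1 − 6×82 / (8×63)
  = 1 − 492/504 = 1 − 0.9762 ≈ 0.024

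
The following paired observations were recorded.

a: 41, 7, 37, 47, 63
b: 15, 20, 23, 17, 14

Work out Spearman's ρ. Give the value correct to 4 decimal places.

-0.8000

Rank a: 3, 1, 2, 4, 5
Rank b: 2, 4, 5, 3, 1
d = rank(a) − rank(b): 1, -3, -3, 1, 4; Σd² = 36
ρ = 1 − 6Σd² / [n(n²−1)] = 1 − 6×36 / (5×24) = 1 − 216/120 ≈ -0.8000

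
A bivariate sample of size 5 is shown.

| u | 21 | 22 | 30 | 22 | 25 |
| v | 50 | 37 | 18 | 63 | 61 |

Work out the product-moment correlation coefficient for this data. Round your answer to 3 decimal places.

-0.660

n = 5, Σu = 120, Σv = 229, Σu² = 2934, Σv² = 11883, Σuv = 5315
nΣuv − ΣuΣv = 26575 − 27480 = -905
nΣu² − (Σu)² = 14670 − 14400 = 270; nΣv² − (Σv)² = 59415 − 52441 = 6974
r = -905 / √(270 × 6974) = -905 / 1372.2172 ≈ -0.660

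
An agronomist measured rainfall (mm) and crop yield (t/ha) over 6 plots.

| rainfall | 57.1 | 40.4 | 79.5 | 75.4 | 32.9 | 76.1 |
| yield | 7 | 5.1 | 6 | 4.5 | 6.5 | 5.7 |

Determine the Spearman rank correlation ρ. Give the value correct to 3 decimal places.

-0.200

Rank rainfall: 3, 2, 6, 4, 1, 5
Rank yield: 6, 2, 4, 1, 5, 3
d = rank(rainfall) − rank(yield): -3, 0, 2, 3, -4, 2; Σd² = 42
ρ = 1 − 6Σd² / [n(n²−1)] = 1 − 6×42 / (6×35) = 1 − 252/210 ≈ -0.200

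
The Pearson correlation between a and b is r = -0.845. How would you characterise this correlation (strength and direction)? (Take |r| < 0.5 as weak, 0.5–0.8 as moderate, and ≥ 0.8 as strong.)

strong negative

r = -0.845 < 0 so the relationship is negative.
|r| = 0.845, which falls in the strong range.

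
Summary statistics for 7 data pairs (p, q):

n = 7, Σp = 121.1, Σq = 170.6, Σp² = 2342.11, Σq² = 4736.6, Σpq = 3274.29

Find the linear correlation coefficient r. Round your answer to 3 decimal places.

r = (nΣpq − ΣpΣq) / √[(nΣp² − (Σp)²)(nΣq² − (Σq)²)]
Numerator: 7×3274.29 − 121.1×170.6 = 2260.37
Denominator: √[(16394.77 − 14665.21)(33156.2 − 29104.36)] = √[1729.56 × 4051.84] = 2647.2439
r = 2260.37 / 2647.2439 ≈ 0.854

0.854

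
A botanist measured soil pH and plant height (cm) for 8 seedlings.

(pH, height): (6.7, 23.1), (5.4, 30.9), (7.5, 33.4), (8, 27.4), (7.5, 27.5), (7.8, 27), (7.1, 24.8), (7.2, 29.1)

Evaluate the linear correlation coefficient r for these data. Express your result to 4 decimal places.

n = 8, Σx = 57.2, Σy = 223.2, Σx² = 413.64, Σy² = 6301.84, Σxy = 1593.78
nΣxy − ΣxΣy = 12750.24 − 12767.04 = -16.8
nΣx² − (Σx)² = 3309.12 − 3271.84 = 37.28; nΣy² − (Σy)² = 50414.72 − 49818.24 = 596.48
r = -16.8 / √(37.28 × 596.48) = -16.8 / 149.1200 ≈ -0.1127

-0.1127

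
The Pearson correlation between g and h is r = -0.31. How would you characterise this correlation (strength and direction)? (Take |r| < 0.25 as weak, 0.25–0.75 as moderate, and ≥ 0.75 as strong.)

r = -0.31 < 0 so the relationship is negative.
|r| = 0.31, which falls in the moderate range.

moderate negative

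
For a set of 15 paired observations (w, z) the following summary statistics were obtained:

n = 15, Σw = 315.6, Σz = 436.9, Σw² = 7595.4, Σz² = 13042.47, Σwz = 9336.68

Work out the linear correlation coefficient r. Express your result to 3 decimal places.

0.262

r = (nΣwz − ΣwΣz) / √[(nΣw² − (Σw)²)(nΣz² − (Σz)²)]
Numerator: 15×9336.68 − 315.6×436.9 = 2164.56
Denominator: √[(113931 − 99603.36)(195637.05 − 190881.61)] = √[14327.64 × 4755.44] = 8254.3463
r = 2164.56 / 8254.3463 ≈ 0.262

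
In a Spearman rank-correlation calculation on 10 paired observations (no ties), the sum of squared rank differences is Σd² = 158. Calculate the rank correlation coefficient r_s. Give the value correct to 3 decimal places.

0.042

ρ = 1 − 6Σd² / [n(n²−1)] = 1 − 6×158 / (10×99)
  = 1 − 948/990 = 1 − 0.9576 ≈ 0.042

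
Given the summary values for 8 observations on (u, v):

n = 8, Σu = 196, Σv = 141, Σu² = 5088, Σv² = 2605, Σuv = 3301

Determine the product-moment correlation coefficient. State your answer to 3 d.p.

r = (nΣuv − ΣuΣv) / √[(nΣu² − (Σu)²)(nΣv² − (Σv)²)]
Numerator: 8×3301 − 196×141 = -1228
Denominator: √[(40704 − 38416)(20840 − 19881)] = √[2288 × 959] = 1481.2805
r = -1228 / 1481.2805 ≈ -0.829

-0.829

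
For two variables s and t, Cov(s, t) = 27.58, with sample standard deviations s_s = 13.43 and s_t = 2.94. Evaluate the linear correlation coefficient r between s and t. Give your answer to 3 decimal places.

r = Cov(s,t) / (s_s · s_t) = 27.58 / (13.43 × 2.94)
  = 27.58 / 39.4842 ≈ 0.699

0.699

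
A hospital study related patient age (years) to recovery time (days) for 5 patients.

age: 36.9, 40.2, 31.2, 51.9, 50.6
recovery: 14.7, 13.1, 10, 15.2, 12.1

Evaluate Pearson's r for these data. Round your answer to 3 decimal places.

n = 5, Σx = 210.8, Σy = 65.1, Σx² = 9205.06, Σy² = 865.15, Σxy = 2782.19
nΣxy − ΣxΣy = 13910.95 − 13723.08 = 187.87
nΣx² − (Σx)² = 46025.3 − 44436.64 = 1588.66; nΣy² − (Σy)² = 4325.75 − 4238.01 = 87.74
r = 187.87 / √(1588.66 × 87.74) = 187.87 / 373.3484 ≈ 0.503

0.503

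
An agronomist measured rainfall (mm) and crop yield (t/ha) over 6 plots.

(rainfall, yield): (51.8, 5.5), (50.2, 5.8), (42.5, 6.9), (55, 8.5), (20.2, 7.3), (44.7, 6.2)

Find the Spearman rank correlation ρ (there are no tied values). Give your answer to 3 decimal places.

Rank rainfall: 5, 4, 2, 6, 1, 3
Rank yield: 1, 2, 4, 6, 5, 3
d = rank(rainfall) − rank(yield): 4, 2, -2, 0, -4, 0; Σd² = 40
ρ = 1 − 6Σd² / [n(n²−1)] = 1 − 6×40 / (6×35) = 1 − 240/210 ≈ -0.143

-0.143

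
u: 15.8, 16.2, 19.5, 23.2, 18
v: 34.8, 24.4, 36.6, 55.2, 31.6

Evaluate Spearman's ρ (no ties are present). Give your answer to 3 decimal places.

0.700

Rank u: 1, 2, 4, 5, 3
Rank v: 3, 1, 4, 5, 2
d = rank(u) − rank(v): -2, 1, 0, 0, 1; Σd² = 6
ρ = 1 − 6Σd² / [n(n²−1)] = 1 − 6×6 / (5×24) = 1 − 36/120 ≈ 0.700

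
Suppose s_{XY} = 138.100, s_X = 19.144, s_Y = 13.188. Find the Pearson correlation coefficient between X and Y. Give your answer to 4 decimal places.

0.5470

r = Cov(X,Y) / (s_X · s_Y) = 138.100 / (19.144 × 13.188)
  = 138.100 / 252.4711 ≈ 0.5470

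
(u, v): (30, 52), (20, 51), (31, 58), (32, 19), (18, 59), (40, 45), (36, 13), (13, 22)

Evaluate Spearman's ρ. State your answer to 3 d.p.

Rank u: 4, 3, 5, 6, 2, 8, 7, 1
Rank v: 6, 5, 7, 2, 8, 4, 1, 3
d = rank(u) − rank(v): -2, -2, -2, 4, -6, 4, 6, -2; Σd² = 120
ρ = 1 − 6Σd² / [n(n²−1)] = 1 − 6×120 / (8×63) = 1 − 720/504 ≈ -0.429

-0.429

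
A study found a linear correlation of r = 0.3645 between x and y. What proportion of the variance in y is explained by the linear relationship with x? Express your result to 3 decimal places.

r² = (0.3645)² = 0.133

0.133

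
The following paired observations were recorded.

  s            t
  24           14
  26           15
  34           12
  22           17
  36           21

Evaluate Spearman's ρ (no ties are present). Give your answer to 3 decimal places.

0.100

Rank s: 2, 3, 4, 1, 5
Rank t: 2, 3, 1, 4, 5
d = rank(s) − rank(t): 0, 0, 3, -3, 0; Σd² = 18
ρ = 1 − 6Σd² / [n(n²−1)] = 1 − 6×18 / (5×24) = 1 − 108/120 ≈ 0.100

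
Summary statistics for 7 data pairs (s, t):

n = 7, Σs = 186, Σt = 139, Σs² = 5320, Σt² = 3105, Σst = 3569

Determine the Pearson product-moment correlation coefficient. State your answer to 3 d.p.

r = (nΣst − ΣsΣt) / √[(nΣs² − (Σs)²)(nΣt² − (Σt)²)]
Numerator: 7×3569 − 186×139 = -871
Denominator: √[(37240 − 34596)(21735 − 19321)] = √[2644 × 2414] = 2526.3840
r = -871 / 2526.3840 ≈ -0.345

-0.345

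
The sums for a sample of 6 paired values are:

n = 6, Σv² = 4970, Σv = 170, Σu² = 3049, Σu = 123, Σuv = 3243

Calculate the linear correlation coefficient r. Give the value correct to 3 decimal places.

r = (nΣuv − ΣuΣv) / √[(nΣu² − (Σu)²)(nΣv² − (Σv)²)]
Numerator: 6×3243 − 123×170 = -1452
Denominator: √[(18294 − 15129)(29820 − 28900)] = √[3165 × 920] = 1706.3997
r = -1452 / 1706.3997 ≈ -0.851

-0.851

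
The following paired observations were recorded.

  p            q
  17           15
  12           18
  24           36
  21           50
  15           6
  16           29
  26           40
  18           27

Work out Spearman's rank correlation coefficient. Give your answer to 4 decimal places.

Rank p: 4, 1, 7, 6, 2, 3, 8, 5
Rank q: 2, 3, 6, 8, 1, 5, 7, 4
d = rank(p) − rank(q): 2, -2, 1, -2, 1, -2, 1, 1; Σd² = 20
ρ = 1 − 6Σd² / [n(n²−1)] = 1 − 6×20 / (8×63) = 1 − 120/504 ≈ 0.7619

0.7619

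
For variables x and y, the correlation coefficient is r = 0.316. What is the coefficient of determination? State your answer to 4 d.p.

r² = (0.316)² = 0.0999

0.0999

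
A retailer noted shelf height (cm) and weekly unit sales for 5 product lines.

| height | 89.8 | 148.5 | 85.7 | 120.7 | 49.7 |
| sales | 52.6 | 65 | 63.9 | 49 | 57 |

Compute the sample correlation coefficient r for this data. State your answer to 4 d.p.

0.1644

n = 5, Σx = 494.4, Σy = 287.5, Σx² = 54499.36, Σy² = 16724.97, Σxy = 28599.41
nΣxy − ΣxΣy = 142997.05 − 142140 = 857.05
nΣx² − (Σx)² = 272496.8 − 244431.36 = 28065.44; nΣy² − (Σy)² = 83624.85 − 82656.25 = 968.6
r = 857.05 / √(28065.44 × 968.6) = 857.05 / 5213.8455 ≈ 0.1644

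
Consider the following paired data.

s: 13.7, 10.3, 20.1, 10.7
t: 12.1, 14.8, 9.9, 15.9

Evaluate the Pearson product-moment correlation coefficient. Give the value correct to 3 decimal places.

-0.943

n = 4, Σs = 54.8, Σt = 52.7, Σs² = 812.28, Σt² = 716.27, Σst = 687.33
nΣst − ΣsΣt = 2749.32 − 2887.96 = -138.64
nΣs² − (Σs)² = 3249.12 − 3003.04 = 246.08; nΣt² − (Σt)² = 2865.08 − 2777.29 = 87.79
r = -138.64 / √(246.08 × 87.79) = -138.64 / 146.9808 ≈ -0.943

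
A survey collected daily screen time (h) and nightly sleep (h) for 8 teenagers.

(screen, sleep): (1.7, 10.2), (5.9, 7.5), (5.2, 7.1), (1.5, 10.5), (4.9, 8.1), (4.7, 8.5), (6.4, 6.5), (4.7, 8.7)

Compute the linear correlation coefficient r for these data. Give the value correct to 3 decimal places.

-0.958

n = 8, Σx = 35, Σy = 67.1, Σx² = 176.14, Σy² = 576.75, Σxy = 276.39
nΣxy − ΣxΣy = 2211.12 − 2348.5 = -137.38
nΣx² − (Σx)² = 1409.12 − 1225 = 184.12; nΣy² − (Σy)² = 4614 − 4502.41 = 111.59
r = -137.38 / √(184.12 × 111.59) = -137.38 / 143.3386 ≈ -0.958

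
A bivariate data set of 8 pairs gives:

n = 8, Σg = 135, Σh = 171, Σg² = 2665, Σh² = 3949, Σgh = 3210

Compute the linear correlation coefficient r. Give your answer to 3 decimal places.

0.962

r = (nΣgh − ΣgΣh) / √[(nΣg² − (Σg)²)(nΣh² − (Σh)²)]
Numerator: 8×3210 − 135×171 = 2595
Denominator: √[(21320 − 18225)(31592 − 29241)] = √[3095 × 2351] = 2697.4701
r = 2595 / 2697.4701 ≈ 0.962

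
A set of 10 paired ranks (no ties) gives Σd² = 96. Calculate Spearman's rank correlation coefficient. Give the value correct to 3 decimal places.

ρ = 1 − 6Σd² / [n(n²−1)] = 1 − 6×96 / (10×99)
  = 1 − 576/990 = 1 − 0.5818 ≈ 0.418

0.418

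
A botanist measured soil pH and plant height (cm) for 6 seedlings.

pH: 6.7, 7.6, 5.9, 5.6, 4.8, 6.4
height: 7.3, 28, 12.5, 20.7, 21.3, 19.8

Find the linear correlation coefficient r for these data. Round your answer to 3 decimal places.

n = 6, Σx = 37, Σy = 109.6, Σx² = 232.82, Σy² = 2267.76, Σxy = 680.34
nΣxy − ΣxΣy = 4082.04 − 4055.2 = 26.84
nΣx² − (Σx)² = 1396.92 − 1369 = 27.92; nΣy² − (Σy)² = 13606.56 − 12012.16 = 1594.4
r = 26.84 / √(27.92 × 1594.4) = 26.84 / 210.9873 ≈ 0.127

0.127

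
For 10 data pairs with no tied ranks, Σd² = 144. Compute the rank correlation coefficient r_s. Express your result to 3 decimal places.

ρ = 1 − 6Σd² / [n(n²−1)] = 1 − 6×144 / (10×99)
  = 1 − 864/990 = 1 − 0.8727 ≈ 0.127

0.127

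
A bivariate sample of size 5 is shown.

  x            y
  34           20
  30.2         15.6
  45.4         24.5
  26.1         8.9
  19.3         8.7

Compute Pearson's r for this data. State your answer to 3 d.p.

0.949

n = 5, Σx = 155, Σy = 77.7, Σx² = 5182.9, Σy² = 1398.51, Σxy = 2663.62
nΣxy − ΣxΣy = 13318.1 − 12043.5 = 1274.6
nΣx² − (Σx)² = 25914.5 − 24025 = 1889.5; nΣy² − (Σy)² = 6992.55 − 6037.29 = 955.26
r = 1274.6 / √(1889.5 × 955.26) = 1274.6 / 1343.4894 ≈ 0.949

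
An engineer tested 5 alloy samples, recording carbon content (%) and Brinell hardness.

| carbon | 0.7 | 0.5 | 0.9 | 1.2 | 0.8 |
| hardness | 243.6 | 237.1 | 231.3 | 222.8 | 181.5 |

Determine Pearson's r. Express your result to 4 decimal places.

-0.2188

n = 5, Σx = 4.1, Σy = 1116.3, Σx² = 3.63, Σy² = 251639.15, Σxy = 909.8
nΣxy − ΣxΣy = 4549 − 4576.83 = -27.83
nΣx² − (Σx)² = 18.15 − 16.81 = 1.34; nΣy² − (Σy)² = 1258195.75 − 1246125.69 = 12070.06
r = -27.83 / √(1.34 × 12070.06) = -27.83 / 127.1766 ≈ -0.2188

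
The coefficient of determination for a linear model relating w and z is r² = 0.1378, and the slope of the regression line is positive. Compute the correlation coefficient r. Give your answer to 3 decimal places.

|r| = √0.1378 = 0.371
The association is positive, so r = 0.371.

0.371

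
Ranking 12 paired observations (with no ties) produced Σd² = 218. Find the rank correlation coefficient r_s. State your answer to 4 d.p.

ρ = 1 − 6Σd² / [n(n²−1)] = 1 − 6×218 / (12×143)
  = 1 − 1308/1716 = 1 − 0.76224 ≈ 0.2378

0.2378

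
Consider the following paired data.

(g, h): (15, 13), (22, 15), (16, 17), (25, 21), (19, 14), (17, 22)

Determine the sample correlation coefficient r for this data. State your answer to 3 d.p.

n = 6, Σg = 114, Σh = 102, Σg² = 2240, Σh² = 1804, Σgh = 1962
nΣgh − ΣgΣh = 11772 − 11628 = 144
nΣg² − (Σg)² = 13440 − 12996 = 444; nΣh² − (Σh)² = 10824 − 10404 = 420
r = 144 / √(444 × 420) = 144 / 431.8333 ≈ 0.333

0.333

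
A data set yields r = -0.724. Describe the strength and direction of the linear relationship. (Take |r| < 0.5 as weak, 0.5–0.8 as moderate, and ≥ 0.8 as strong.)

r = -0.724 < 0 so the relationship is negative.
|r| = 0.724, which falls in the moderate range.

moderate negative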